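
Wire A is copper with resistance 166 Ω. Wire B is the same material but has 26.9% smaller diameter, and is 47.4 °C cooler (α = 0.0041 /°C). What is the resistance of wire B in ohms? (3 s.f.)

250 Ω

R ∝ ρL/d² with ρ ∝ (1+αΔT), so R_B/R_A = (1 − 26.9/100)⁻² × (1 − 0.0041×47.4)
= 1.871 × 0.8057 = 1.508
R_B = 1.508 × 166 = 250 Ω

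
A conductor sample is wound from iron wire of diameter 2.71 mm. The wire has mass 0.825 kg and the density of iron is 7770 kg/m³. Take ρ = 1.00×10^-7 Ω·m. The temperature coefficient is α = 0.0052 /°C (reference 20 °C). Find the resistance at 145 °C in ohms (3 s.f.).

A = π(d/2)² = π(1.3550e-03 m)² = 5.7680e-06 m²
L = m/(density·A) = 0.825/(7770×5.7680e-06) = 18.41 m
R = ρL/A = (1.00×10^-7)(18.41)/(5.7680e-06) = 0.3191 Ω
R(145 °C) = 0.3191 × (1 + 0.0052×125) = 0.527 Ω

0.527 Ω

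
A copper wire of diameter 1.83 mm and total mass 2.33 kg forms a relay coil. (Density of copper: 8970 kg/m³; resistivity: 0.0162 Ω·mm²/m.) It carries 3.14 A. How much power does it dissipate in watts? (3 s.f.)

ρ = 0.0162 Ω·mm²/m = 1.62×10^-8 Ω·m
A = π(d/2)² = π(9.1500e-04 m)² = 2.6302e-06 m²
L = m/(density·A) = 2.33/(8970×2.6302e-06) = 98.76 m
R = ρL/A = (1.62×10^-8)(98.76)/(2.6302e-06) = 0.6083 Ω
P = I²R = (3.14)² × 0.6083 = 6.00 W

6.00 W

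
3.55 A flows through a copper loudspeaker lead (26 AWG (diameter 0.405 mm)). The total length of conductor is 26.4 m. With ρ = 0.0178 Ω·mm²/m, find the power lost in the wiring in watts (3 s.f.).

46.0 W

ρ = 0.0178 Ω·mm²/m = 1.78×10^-8 Ω·m
A = π(0.405/2 mm)² = π(2.0250e-04 m)² = 1.288e-07 m²
R = ρL/A = (1.78×10^-8)(26.4)/(1.288e-07) = 3.648 Ω
P = I²R = (3.55)² × 3.648 = 46.0 W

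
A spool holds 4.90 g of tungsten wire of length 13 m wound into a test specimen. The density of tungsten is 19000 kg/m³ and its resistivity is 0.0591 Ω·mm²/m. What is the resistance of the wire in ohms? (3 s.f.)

ρ = 0.0591 Ω·mm²/m = 5.91×10^-8 Ω·m
A = m/(density·L) = 0.0049/(19000×13) = 1.9838e-08 m²
R = ρL/A = (5.91×10^-8)(13)/(1.9838e-08) = 38.7 Ω

38.7 Ω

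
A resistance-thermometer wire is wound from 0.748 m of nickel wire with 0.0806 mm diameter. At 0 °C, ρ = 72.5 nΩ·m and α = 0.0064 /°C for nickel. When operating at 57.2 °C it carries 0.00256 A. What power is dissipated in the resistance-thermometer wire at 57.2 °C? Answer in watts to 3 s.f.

ρ = 72.5 nΩ·m = 7.25×10^-8 Ω·m
A = π(d/2)² = π(4.0300e-05 m)² = 5.102e-09 m²
R₍0₎ = ρL/A = (7.25×10^-8)(0.748)/(5.102e-09) = 10.63 Ω
R₍57.2₎ = R₍0₎(1 + αΔT) = 10.63 × (1 + 0.0064×57.2) = 14.52 Ω
P = I²R = (0.00256)² × 14.52 = 9.52×10^-5 W

9.52×10^-5 W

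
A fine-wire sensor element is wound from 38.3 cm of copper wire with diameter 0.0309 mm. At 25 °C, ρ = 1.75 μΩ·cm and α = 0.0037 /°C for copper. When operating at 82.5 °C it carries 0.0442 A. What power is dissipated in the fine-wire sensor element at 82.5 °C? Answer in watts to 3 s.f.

ρ = 1.75 μΩ·cm = 1.75×10^-8 Ω·m
A = π(d/2)² = π(1.5450e-05 m)² = 7.499e-10 m²
R₍25₎ = ρL/A = (1.75×10^-8)(0.383)/(7.499e-10) = 8.938 Ω
R₍82.5₎ = R₍25₎(1 + αΔT) = 8.938 × (1 + 0.0037×57.5) = 10.84 Ω
P = I²R = (0.0442)² × 10.84 = 0.0212 W

0.0212 W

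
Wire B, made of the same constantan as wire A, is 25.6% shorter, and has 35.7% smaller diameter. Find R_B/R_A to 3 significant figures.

1.80

R ∝ L/d², so R_B/R_A = (1 − 25.6/100) × (1 − 35.7/100)⁻²
= 0.744 × 2.419 = 1.80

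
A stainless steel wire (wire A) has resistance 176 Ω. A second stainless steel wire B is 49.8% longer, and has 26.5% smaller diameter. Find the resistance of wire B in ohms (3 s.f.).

R ∝ L/d², so R_B/R_A = (1 + 49.8/100) × (1 − 26.5/100)⁻²
= 1.498 × 1.851 = 2.773
R_B = 2.773 × 176 = 488 Ω

488 Ω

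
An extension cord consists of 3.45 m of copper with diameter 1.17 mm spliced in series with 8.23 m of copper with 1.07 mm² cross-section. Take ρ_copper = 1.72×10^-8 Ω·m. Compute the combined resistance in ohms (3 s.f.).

0.187 Ω

Segment 1: A = π(d/2)² = π(5.8500e-04 m)² = 1.075e-06 m²
R₁ = ρL/A = (1.72×10^-8)(3.45)/(1.075e-06) = 0.05519 Ω
Segment 2: A = 1.07 mm² = 1.070e-06 m²
R₂ = (1.72×10^-8)(8.23)/(1.070e-06) = 0.1323 Ω
R = R₁ + R₂ = 0.187 Ω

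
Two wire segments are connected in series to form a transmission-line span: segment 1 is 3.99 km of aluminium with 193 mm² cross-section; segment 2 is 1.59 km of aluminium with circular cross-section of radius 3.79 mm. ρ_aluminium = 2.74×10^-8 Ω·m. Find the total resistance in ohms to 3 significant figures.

Segment 1: A = 193 mm² = 1.930e-04 m²
R₁ = ρL/A = (2.74×10^-8)(3990)/(1.930e-04) = 0.5665 Ω
Segment 2: A = πr² = π(3.7900e-03 m)² = 4.513e-05 m²
R₂ = (2.74×10^-8)(1590)/(4.513e-05) = 0.9654 Ω
R = R₁ + R₂ = 1.53 Ω

1.53 Ω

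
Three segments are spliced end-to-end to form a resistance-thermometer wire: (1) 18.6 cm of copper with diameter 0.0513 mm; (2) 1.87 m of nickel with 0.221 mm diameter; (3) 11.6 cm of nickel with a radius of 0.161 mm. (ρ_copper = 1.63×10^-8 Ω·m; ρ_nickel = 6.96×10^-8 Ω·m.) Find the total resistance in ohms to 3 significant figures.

4.96 Ω

Seg 1: A = π(d/2)² = π(2.5650e-05 m)² = 2.067e-09 m²
R_1 = (1.63×10^-8)(0.186)/(2.067e-09) = 1.467 Ω
Seg 2: A = π(d/2)² = π(1.1050e-04 m)² = 3.836e-08 m²
R_2 = (6.96×10^-8)(1.87)/(3.836e-08) = 3.393 Ω
Seg 3: A = πr² = π(1.6100e-04 m)² = 8.143e-08 m²
R_3 = (6.96×10^-8)(0.116)/(8.143e-08) = 0.09914 Ω
R_total = R_1 + R_2 + R_3 = 4.96 Ω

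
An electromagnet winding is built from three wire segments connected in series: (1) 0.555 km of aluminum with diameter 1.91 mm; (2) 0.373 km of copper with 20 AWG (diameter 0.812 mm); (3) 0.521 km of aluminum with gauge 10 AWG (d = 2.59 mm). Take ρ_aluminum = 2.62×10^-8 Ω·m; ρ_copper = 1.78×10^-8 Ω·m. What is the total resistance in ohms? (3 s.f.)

Seg 1: A = π(d/2)² = π(9.5500e-04 m)² = 2.865e-06 m²
R_1 = (2.62×10^-8)(555)/(2.865e-06) = 5.075 Ω
Seg 2: A = π(0.812/2 mm)² = π(4.0600e-04 m)² = 5.178e-07 m²
R_2 = (1.78×10^-8)(373)/(5.178e-07) = 12.82 Ω
Seg 3: A = π(2.59/2 mm)² = π(1.2950e-03 m)² = 5.269e-06 m²
R_3 = (2.62×10^-8)(521)/(5.269e-06) = 2.591 Ω
R_total = R_1 + R_2 + R_3 = 20.5 Ω

20.5 Ω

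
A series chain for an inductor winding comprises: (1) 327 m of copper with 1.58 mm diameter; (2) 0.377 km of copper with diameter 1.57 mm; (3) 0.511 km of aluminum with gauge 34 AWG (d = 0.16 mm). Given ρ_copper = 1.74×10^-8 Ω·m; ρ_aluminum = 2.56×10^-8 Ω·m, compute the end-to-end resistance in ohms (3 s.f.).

Seg 1: A = π(d/2)² = π(7.9000e-04 m)² = 1.961e-06 m²
R_1 = (1.74×10^-8)(327)/(1.961e-06) = 2.902 Ω
Seg 2: A = π(d/2)² = π(7.8500e-04 m)² = 1.936e-06 m²
R_2 = (1.74×10^-8)(377)/(1.936e-06) = 3.388 Ω
Seg 3: A = π(0.16/2 mm)² = π(8.0000e-05 m)² = 2.011e-08 m²
R_3 = (2.56×10^-8)(511)/(2.011e-08) = 650.6 Ω
R_total = R_1 + R_2 + R_3 = 657 Ω

657 Ω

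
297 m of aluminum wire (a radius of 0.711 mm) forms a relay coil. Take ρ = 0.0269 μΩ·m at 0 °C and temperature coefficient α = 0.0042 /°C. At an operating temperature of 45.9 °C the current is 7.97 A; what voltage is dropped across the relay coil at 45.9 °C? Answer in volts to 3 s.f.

ρ = 0.0269 μΩ·m = 2.69×10^-8 Ω·m
A = πr² = π(7.1100e-04 m)² = 1.588e-06 m²
R₍0₎ = ρL/A = (2.69×10^-8)(297)/(1.588e-06) = 5.031 Ω
R₍45.9₎ = R₍0₎(1 + αΔT) = 5.031 × (1 + 0.0042×45.9) = 6 Ω
V = IR = 7.97 × 6 = 47.8 V

47.8 V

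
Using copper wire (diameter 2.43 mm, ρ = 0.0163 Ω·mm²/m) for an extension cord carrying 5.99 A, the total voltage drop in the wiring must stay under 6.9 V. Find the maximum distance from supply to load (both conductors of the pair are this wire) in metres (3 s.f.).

ρ = 0.0163 Ω·mm²/m = 1.63×10^-8 Ω·m
A = π(d/2)² = π(1.2150e-03 m)² = 4.638e-06 m²
L_max = V_max·A/(2·ρI) = (6.9)(4.638e-06)/(2×1.63×10^-8×5.99) = 164 m

164 m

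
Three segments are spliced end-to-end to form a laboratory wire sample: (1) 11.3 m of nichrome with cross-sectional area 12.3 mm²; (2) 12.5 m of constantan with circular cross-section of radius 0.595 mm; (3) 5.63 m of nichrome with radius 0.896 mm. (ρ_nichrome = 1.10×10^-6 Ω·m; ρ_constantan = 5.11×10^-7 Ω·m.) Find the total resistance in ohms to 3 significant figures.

Seg 1: A = 12.3 mm² = 1.230e-05 m²
R_1 = (1.10×10^-6)(11.3)/(1.230e-05) = 1.011 Ω
Seg 2: A = πr² = π(5.9500e-04 m)² = 1.112e-06 m²
R_2 = (5.11×10^-7)(12.5)/(1.112e-06) = 5.743 Ω
Seg 3: A = πr² = π(8.9600e-04 m)² = 2.522e-06 m²
R_3 = (1.10×10^-6)(5.63)/(2.522e-06) = 2.455 Ω
R_total = R_1 + R_2 + R_3 = 9.21 Ω

9.21 Ω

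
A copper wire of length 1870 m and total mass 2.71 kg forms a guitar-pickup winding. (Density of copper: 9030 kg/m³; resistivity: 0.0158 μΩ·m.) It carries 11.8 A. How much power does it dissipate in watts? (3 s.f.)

ρ = 0.0158 μΩ·m = 1.58×10^-8 Ω·m
A = m/(density·L) = 2.71/(9030×1870) = 1.6049e-07 m²
R = ρL/A = (1.58×10^-8)(1870)/(1.6049e-07) = 184.1 Ω
P = I²R = (11.8)² × 184.1 = 25600 W

25600 W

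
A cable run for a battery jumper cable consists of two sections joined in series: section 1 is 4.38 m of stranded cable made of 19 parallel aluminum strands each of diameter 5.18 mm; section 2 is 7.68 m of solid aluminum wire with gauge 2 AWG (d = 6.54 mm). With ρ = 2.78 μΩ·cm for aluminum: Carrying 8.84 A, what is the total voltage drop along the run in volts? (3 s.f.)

0.0589 V

ρ = 2.78 μΩ·cm = 2.78×10^-8 Ω·m
Section 1: A_strand = π(2.5900e-03)² = 2.107e-05 m²; R₁ = ρL/(N·A_s) = (2.78×10^-8)(4.38)/(19×2.107e-05) = 3.041×10^-4 Ω
Section 2: A = π(6.54/2 mm)² = π(3.2700e-03 m)² = 3.359e-05 m²
R₂ = (2.78×10^-8)(7.68)/(3.359e-05) = 0.006356 Ω
R = R₁ + R₂ = 0.00666 Ω
V = IR = 8.84 × 0.00666 = 0.0589 V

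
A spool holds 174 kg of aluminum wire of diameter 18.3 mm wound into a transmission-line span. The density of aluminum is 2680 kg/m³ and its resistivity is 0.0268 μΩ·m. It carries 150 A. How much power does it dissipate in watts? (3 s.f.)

566 W

ρ = 0.0268 μΩ·m = 2.68×10^-8 Ω·m
A = π(d/2)² = π(9.1500e-03 m)² = 2.6302e-04 m²
L = m/(density·A) = 174/(2680×2.6302e-04) = 246.8 m
R = ρL/A = (2.68×10^-8)(246.8)/(2.6302e-04) = 0.02515 Ω
P = I²R = (150)² × 0.02515 = 566 W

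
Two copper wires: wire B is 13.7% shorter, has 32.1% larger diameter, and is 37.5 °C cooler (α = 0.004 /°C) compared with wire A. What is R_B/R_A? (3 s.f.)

R ∝ ρL/d² with ρ ∝ (1+αΔT), so R_B/R_A = (1 − 13.7/100) × (1 + 32.1/100)⁻² × (1 − 0.004×37.5)
= 0.863 × 0.573 × 0.85 = 0.420

0.420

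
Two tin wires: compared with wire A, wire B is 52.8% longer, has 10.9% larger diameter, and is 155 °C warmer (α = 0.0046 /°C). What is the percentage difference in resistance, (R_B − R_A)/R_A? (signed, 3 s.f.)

113%

R ∝ ρL/d² with ρ ∝ (1+αΔT), so R_B/R_A = (1 + 52.8/100) × (1 + 10.9/100)⁻² × (1 + 0.0046×155)
= 1.528 × 0.8131 × 1.713 = 2.128
(R_B − R_A)/R_A = 2.128 − 1 = 113%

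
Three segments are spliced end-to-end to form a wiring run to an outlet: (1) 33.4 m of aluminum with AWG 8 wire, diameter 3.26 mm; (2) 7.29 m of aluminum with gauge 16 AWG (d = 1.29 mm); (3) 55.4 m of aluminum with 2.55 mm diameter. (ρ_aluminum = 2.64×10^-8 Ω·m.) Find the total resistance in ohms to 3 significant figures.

0.539 Ω

Seg 1: A = π(3.26/2 mm)² = π(1.6300e-03 m)² = 8.347e-06 m²
R_1 = (2.64×10^-8)(33.4)/(8.347e-06) = 0.1056 Ω
Seg 2: A = π(1.29/2 mm)² = π(6.4500e-04 m)² = 1.307e-06 m²
R_2 = (2.64×10^-8)(7.29)/(1.307e-06) = 0.1473 Ω
Seg 3: A = π(d/2)² = π(1.2750e-03 m)² = 5.107e-06 m²
R_3 = (2.64×10^-8)(55.4)/(5.107e-06) = 0.2864 Ω
R_total = R_1 + R_2 + R_3 = 0.539 Ω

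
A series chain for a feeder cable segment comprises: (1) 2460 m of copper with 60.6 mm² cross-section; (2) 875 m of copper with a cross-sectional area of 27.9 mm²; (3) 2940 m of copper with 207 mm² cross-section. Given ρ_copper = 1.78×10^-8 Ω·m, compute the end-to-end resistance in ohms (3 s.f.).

1.53 Ω

Seg 1: A = 60.6 mm² = 6.060e-05 m²
R_1 = (1.78×10^-8)(2460)/(6.060e-05) = 0.7226 Ω
Seg 2: A = 27.9 mm² = 2.790e-05 m²
R_2 = (1.78×10^-8)(875)/(2.790e-05) = 0.5582 Ω
Seg 3: A = 207 mm² = 2.070e-04 m²
R_3 = (1.78×10^-8)(2940)/(2.070e-04) = 0.2528 Ω
R_total = R_1 + R_2 + R_3 = 1.53 Ω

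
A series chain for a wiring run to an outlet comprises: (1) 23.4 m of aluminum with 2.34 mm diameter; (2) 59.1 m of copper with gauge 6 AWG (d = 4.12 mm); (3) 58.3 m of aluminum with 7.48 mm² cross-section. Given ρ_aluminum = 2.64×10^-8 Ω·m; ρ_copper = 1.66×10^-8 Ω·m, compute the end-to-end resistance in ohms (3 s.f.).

Seg 1: A = π(d/2)² = π(1.1700e-03 m)² = 4.301e-06 m²
R_1 = (2.64×10^-8)(23.4)/(4.301e-06) = 0.1436 Ω
Seg 2: A = π(4.12/2 mm)² = π(2.0600e-03 m)² = 1.333e-05 m²
R_2 = (1.66×10^-8)(59.1)/(1.333e-05) = 0.07359 Ω
Seg 3: A = 7.48 mm² = 7.480e-06 m²
R_3 = (2.64×10^-8)(58.3)/(7.480e-06) = 0.2058 Ω
R_total = R_1 + R_2 + R_3 = 0.423 Ω

0.423 Ω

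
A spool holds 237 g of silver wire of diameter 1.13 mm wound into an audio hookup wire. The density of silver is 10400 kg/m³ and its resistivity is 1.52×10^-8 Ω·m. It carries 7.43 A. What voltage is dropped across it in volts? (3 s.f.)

2.56 V

A = π(d/2)² = π(5.6500e-04 m)² = 1.0029e-06 m²
L = m/(density·A) = 0.237/(10400×1.0029e-06) = 22.72 m
R = ρL/A = (1.52×10^-8)(22.72)/(1.0029e-06) = 0.3444 Ω
V = IR = 7.43 × 0.3444 = 2.56 V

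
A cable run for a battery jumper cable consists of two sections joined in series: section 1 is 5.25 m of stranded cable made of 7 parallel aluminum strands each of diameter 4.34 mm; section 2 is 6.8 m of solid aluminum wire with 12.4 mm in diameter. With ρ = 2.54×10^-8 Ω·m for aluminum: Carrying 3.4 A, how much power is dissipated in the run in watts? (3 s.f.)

Section 1: A_strand = π(2.1700e-03)² = 1.479e-05 m²; R₁ = ρL/(N·A_s) = (2.54×10^-8)(5.25)/(7×1.479e-05) = 0.001288 Ω
Section 2: A = π(d/2)² = π(6.2000e-03 m)² = 1.208e-04 m²
R₂ = (2.54×10^-8)(6.8)/(1.208e-04) = 0.00143 Ω
R = R₁ + R₂ = 0.002718 Ω
P = I²R = (3.4)² × 0.002718 = 0.0314 W

0.0314 W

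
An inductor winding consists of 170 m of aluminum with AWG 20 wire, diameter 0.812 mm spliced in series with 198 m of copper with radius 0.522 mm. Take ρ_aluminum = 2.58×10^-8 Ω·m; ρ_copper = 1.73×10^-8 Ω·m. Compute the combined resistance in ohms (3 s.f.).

12.5 Ω

Segment 1: A = π(0.812/2 mm)² = π(4.0600e-04 m)² = 5.178e-07 m²
R₁ = ρL/A = (2.58×10^-8)(170)/(5.178e-07) = 8.47 Ω
Segment 2: A = πr² = π(5.2200e-04 m)² = 8.560e-07 m²
R₂ = (1.73×10^-8)(198)/(8.560e-07) = 4.001 Ω
R = R₁ + R₂ = 12.5 Ω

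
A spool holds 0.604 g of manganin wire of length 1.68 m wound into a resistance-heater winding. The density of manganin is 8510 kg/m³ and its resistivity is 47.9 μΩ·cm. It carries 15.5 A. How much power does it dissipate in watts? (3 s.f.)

4580 W

ρ = 47.9 μΩ·cm = 4.79×10^-7 Ω·m
A = m/(density·L) = 6.040×10^-4/(8510×1.68) = 4.2247e-08 m²
R = ρL/A = (4.79×10^-7)(1.68)/(4.2247e-08) = 19.05 Ω
P = I²R = (15.5)² × 19.05 = 4580 W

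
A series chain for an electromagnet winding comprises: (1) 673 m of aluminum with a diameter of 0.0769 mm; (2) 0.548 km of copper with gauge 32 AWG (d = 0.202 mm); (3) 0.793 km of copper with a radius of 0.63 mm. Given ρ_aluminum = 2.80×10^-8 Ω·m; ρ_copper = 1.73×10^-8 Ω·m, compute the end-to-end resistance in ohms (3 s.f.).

Seg 1: A = π(d/2)² = π(3.8450e-05 m)² = 4.645e-09 m²
R_1 = (2.80×10^-8)(673)/(4.645e-09) = 4057 Ω
Seg 2: A = π(0.202/2 mm)² = π(1.0100e-04 m)² = 3.205e-08 m²
R_2 = (1.73×10^-8)(548)/(3.205e-08) = 295.8 Ω
Seg 3: A = πr² = π(6.3000e-04 m)² = 1.247e-06 m²
R_3 = (1.73×10^-8)(793)/(1.247e-06) = 11 Ω
R_total = R_1 + R_2 + R_3 = 4360 Ω

4360 Ω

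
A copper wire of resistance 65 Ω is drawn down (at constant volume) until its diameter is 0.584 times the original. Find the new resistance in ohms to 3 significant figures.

559 Ω

Volume constant ⇒ L' = L/r² with r = 0.584. R' = ρL'/A' = ρ(L/r²)/(πr²d₀²/4) = R/r⁴.
R' = 8.597 × 65 = 559 Ω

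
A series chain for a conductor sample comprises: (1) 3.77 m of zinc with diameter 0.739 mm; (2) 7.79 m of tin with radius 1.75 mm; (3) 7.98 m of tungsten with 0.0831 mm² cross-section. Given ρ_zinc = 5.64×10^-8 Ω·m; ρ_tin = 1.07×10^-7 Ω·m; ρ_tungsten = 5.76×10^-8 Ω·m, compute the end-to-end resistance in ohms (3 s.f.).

Seg 1: A = π(d/2)² = π(3.6950e-04 m)² = 4.289e-07 m²
R_1 = (5.64×10^-8)(3.77)/(4.289e-07) = 0.4957 Ω
Seg 2: A = πr² = π(1.7500e-03 m)² = 9.621e-06 m²
R_2 = (1.07×10^-7)(7.79)/(9.621e-06) = 0.08664 Ω
Seg 3: A = 0.0831 mm² = 8.310e-08 m²
R_3 = (5.76×10^-8)(7.98)/(8.310e-08) = 5.531 Ω
R_total = R_1 + R_2 + R_3 = 6.11 Ω

6.11 Ω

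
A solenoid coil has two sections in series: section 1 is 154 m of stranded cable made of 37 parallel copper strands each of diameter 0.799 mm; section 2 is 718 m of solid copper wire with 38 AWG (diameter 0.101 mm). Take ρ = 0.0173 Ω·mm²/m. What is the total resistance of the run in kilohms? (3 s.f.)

ρ = 0.0173 Ω·mm²/m = 1.73×10^-8 Ω·m
Section 1: A_strand = π(3.9950e-04)² = 5.014e-07 m²; R₁ = ρL/(N·A_s) = (1.73×10^-8)(154)/(37×5.014e-07) = 0.1436 Ω
Section 2: A = π(0.101/2 mm)² = π(5.0500e-05 m)² = 8.012e-09 m²
R₂ = (1.73×10^-8)(718)/(8.012e-09) = 1550 Ω
R = R₁ + R₂ = 1.55 kΩ

1.55 kΩ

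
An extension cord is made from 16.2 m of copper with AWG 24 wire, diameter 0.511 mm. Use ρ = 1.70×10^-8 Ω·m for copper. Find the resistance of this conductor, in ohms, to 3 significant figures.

A = π(0.511/2 mm)² = π(2.5550e-04 m)² = 2.051e-07 m²
R = ρL/A = (1.70×10^-8)(16.2 m)/(2.051e-07 m²) = 1.34 Ω

1.34 Ω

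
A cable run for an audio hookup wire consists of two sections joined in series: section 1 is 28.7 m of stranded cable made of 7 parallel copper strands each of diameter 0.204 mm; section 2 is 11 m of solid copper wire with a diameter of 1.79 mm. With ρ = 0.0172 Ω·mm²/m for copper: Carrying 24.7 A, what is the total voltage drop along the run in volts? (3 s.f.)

ρ = 0.0172 Ω·mm²/m = 1.72×10^-8 Ω·m
Section 1: A_strand = π(1.0200e-04)² = 3.269e-08 m²; R₁ = ρL/(N·A_s) = (1.72×10^-8)(28.7)/(7×3.269e-08) = 2.158 Ω
Section 2: A = π(d/2)² = π(8.9500e-04 m)² = 2.516e-06 m²
R₂ = (1.72×10^-8)(11)/(2.516e-06) = 0.07518 Ω
R = R₁ + R₂ = 2.233 Ω
V = IR = 24.7 × 2.233 = 55.1 V

55.1 V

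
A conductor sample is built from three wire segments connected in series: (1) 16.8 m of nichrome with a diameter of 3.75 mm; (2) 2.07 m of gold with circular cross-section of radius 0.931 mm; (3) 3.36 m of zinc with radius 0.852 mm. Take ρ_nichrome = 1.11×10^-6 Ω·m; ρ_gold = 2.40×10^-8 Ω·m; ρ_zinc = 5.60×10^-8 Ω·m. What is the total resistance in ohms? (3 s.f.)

1.79 Ω

Seg 1: A = π(d/2)² = π(1.8750e-03 m)² = 1.104e-05 m²
R_1 = (1.11×10^-6)(16.8)/(1.104e-05) = 1.688 Ω
Seg 2: A = πr² = π(9.3100e-04 m)² = 2.723e-06 m²
R_2 = (2.40×10^-8)(2.07)/(2.723e-06) = 0.01824 Ω
Seg 3: A = πr² = π(8.5200e-04 m)² = 2.280e-06 m²
R_3 = (5.60×10^-8)(3.36)/(2.280e-06) = 0.08251 Ω
R_total = R_1 + R_2 + R_3 = 1.79 Ω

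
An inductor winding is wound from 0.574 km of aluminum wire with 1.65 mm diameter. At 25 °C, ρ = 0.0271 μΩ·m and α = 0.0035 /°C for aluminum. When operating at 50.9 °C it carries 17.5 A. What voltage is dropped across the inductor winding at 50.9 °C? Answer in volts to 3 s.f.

139 V

ρ = 0.0271 μΩ·m = 2.71×10^-8 Ω·m
A = π(d/2)² = π(8.2500e-04 m)² = 2.138e-06 m²
R₍25₎ = ρL/A = (2.71×10^-8)(574)/(2.138e-06) = 7.275 Ω
R₍50.9₎ = R₍25₎(1 + αΔT) = 7.275 × (1 + 0.0035×25.9) = 7.934 Ω
V = IR = 17.5 × 7.934 = 139 V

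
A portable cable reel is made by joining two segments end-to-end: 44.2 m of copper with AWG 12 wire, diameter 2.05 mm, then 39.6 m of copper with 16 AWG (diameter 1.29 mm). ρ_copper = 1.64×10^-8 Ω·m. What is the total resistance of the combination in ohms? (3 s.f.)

Segment 1: A = π(2.05/2 mm)² = π(1.0250e-03 m)² = 3.301e-06 m²
R₁ = ρL/A = (1.64×10^-8)(44.2)/(3.301e-06) = 0.2196 Ω
Segment 2: A = π(1.29/2 mm)² = π(6.4500e-04 m)² = 1.307e-06 m²
R₂ = (1.64×10^-8)(39.6)/(1.307e-06) = 0.4969 Ω
R = R₁ + R₂ = 0.717 Ω

0.717 Ω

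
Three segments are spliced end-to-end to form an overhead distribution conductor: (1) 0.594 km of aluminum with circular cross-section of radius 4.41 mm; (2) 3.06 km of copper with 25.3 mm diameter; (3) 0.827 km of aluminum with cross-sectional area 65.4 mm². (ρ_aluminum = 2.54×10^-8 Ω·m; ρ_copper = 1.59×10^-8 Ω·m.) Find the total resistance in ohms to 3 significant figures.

0.665 Ω

Seg 1: A = πr² = π(4.4100e-03 m)² = 6.110e-05 m²
R_1 = (2.54×10^-8)(594)/(6.110e-05) = 0.2469 Ω
Seg 2: A = π(d/2)² = π(1.2650e-02 m)² = 5.027e-04 m²
R_2 = (1.59×10^-8)(3060)/(5.027e-04) = 0.09678 Ω
Seg 3: A = 65.4 mm² = 6.540e-05 m²
R_3 = (2.54×10^-8)(827)/(6.540e-05) = 0.3212 Ω
R_total = R_1 + R_2 + R_3 = 0.665 Ω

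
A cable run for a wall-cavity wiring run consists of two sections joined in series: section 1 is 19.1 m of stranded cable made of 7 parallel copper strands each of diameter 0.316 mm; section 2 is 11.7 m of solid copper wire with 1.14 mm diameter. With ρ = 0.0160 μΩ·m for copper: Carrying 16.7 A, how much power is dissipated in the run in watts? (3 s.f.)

206 W

ρ = 0.0160 μΩ·m = 1.60×10^-8 Ω·m
Section 1: A_strand = π(1.5800e-04)² = 7.843e-08 m²; R₁ = ρL/(N·A_s) = (1.60×10^-8)(19.1)/(7×7.843e-08) = 0.5567 Ω
Section 2: A = π(d/2)² = π(5.7000e-04 m)² = 1.021e-06 m²
R₂ = (1.60×10^-8)(11.7)/(1.021e-06) = 0.1834 Ω
R = R₁ + R₂ = 0.7401 Ω
P = I²R = (16.7)² × 0.7401 = 206 W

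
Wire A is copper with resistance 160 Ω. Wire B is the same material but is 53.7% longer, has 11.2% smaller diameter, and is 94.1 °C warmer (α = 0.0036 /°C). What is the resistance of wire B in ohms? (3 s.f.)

418 Ω

R ∝ ρL/d² with ρ ∝ (1+αΔT), so R_B/R_A = (1 + 53.7/100) × (1 − 11.2/100)⁻² × (1 + 0.0036×94.1)
= 1.537 × 1.268 × 1.339 = 2.61
R_B = 2.61 × 160 = 418 Ω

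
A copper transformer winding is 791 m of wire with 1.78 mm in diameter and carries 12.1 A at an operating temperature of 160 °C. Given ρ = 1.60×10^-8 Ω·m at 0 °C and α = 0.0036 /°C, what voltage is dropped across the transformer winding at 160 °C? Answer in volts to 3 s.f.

A = π(d/2)² = π(8.9000e-04 m)² = 2.488e-06 m²
R₍0₎ = ρL/A = (1.60×10^-8)(791)/(2.488e-06) = 5.086 Ω
R₍160₎ = R₍0₎(1 + αΔT) = 5.086 × (1 + 0.0036×160) = 8.015 Ω
V = IR = 12.1 × 8.015 = 97.0 V

97.0 V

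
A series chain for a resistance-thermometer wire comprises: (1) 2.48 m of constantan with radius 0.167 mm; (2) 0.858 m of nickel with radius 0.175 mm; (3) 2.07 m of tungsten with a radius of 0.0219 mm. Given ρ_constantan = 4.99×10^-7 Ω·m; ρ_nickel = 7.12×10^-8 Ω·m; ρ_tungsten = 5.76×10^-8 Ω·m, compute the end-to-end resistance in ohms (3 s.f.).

93.9 Ω

Seg 1: A = πr² = π(1.6700e-04 m)² = 8.762e-08 m²
R_1 = (4.99×10^-7)(2.48)/(8.762e-08) = 14.12 Ω
Seg 2: A = πr² = π(1.7500e-04 m)² = 9.621e-08 m²
R_2 = (7.12×10^-8)(0.858)/(9.621e-08) = 0.635 Ω
Seg 3: A = πr² = π(2.1900e-05 m)² = 1.507e-09 m²
R_3 = (5.76×10^-8)(2.07)/(1.507e-09) = 79.13 Ω
R_total = R_1 + R_2 + R_3 = 93.9 Ω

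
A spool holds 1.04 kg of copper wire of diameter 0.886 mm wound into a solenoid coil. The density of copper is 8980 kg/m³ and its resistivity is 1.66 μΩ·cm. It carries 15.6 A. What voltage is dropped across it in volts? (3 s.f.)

78.9 V

ρ = 1.66 μΩ·cm = 1.66×10^-8 Ω·m
A = π(d/2)² = π(4.4300e-04 m)² = 6.1653e-07 m²
L = m/(density·A) = 1.04/(8980×6.1653e-07) = 187.8 m
R = ρL/A = (1.66×10^-8)(187.8)/(6.1653e-07) = 5.058 Ω
V = IR = 15.6 × 5.058 = 78.9 V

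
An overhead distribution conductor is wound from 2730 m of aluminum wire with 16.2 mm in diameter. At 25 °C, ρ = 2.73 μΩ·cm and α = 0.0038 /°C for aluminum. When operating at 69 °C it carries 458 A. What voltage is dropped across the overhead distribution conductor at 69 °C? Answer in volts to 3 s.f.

ρ = 2.73 μΩ·cm = 2.73×10^-8 Ω·m
A = π(d/2)² = π(8.1000e-03 m)² = 2.061e-04 m²
R₍25₎ = ρL/A = (2.73×10^-8)(2730)/(2.061e-04) = 0.3616 Ω
R₍69₎ = R₍25₎(1 + αΔT) = 0.3616 × (1 + 0.0038×44) = 0.422 Ω
V = IR = 458 × 0.422 = 193 V

193 V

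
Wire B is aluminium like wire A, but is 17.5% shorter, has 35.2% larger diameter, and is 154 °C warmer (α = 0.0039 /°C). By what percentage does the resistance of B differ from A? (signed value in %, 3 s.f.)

-27.8%

R ∝ ρL/d² with ρ ∝ (1+αΔT), so R_B/R_A = (1 − 17.5/100) × (1 + 35.2/100)⁻² × (1 + 0.0039×154)
= 0.825 × 0.5471 × 1.601 = 0.7224
(R_B − R_A)/R_A = 0.7224 − 1 = -27.8%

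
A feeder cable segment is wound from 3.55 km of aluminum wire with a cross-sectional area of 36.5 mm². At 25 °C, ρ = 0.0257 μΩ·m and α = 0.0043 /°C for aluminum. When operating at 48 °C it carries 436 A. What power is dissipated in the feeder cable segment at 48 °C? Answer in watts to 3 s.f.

5.22×10^5 W

ρ = 0.0257 μΩ·m = 2.57×10^-8 Ω·m
A = 36.5 mm² = 3.650e-05 m²
R₍25₎ = ρL/A = (2.57×10^-8)(3550)/(3.650e-05) = 2.5 Ω
R₍48₎ = R₍25₎(1 + αΔT) = 2.5 × (1 + 0.0043×23) = 2.747 Ω
P = I²R = (436)² × 2.747 = 5.22×10^5 W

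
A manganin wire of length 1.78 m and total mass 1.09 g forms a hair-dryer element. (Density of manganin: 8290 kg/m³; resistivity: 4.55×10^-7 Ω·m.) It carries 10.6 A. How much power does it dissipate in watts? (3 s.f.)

A = m/(density·L) = 0.00109/(8290×1.78) = 7.3867e-08 m²
R = ρL/A = (4.55×10^-7)(1.78)/(7.3867e-08) = 10.96 Ω
P = I²R = (10.6)² × 10.96 = 1230 W

1230 W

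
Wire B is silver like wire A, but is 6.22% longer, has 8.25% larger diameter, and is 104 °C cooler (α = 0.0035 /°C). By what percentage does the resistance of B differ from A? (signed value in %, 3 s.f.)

R ∝ ρL/d² with ρ ∝ (1+αΔT), so R_B/R_A = (1 + 6.22/100) × (1 + 8.25/100)⁻² × (1 − 0.0035×104)
= 1.062 × 0.8534 × 0.636 = 0.5765
(R_B − R_A)/R_A = 0.5765 − 1 = -42.3%

-42.3%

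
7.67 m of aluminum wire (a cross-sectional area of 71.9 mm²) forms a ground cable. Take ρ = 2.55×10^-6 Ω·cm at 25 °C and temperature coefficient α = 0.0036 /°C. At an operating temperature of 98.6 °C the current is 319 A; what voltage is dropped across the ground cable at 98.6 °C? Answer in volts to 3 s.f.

1.10 V

ρ = 2.55×10^-6 Ω·cm = 2.55×10^-8 Ω·m
A = 71.9 mm² = 7.190e-05 m²
R₍25₎ = ρL/A = (2.55×10^-8)(7.67)/(7.190e-05) = 0.00272 Ω
R₍98.6₎ = R₍25₎(1 + αΔT) = 0.00272 × (1 + 0.0036×73.6) = 0.003441 Ω
V = IR = 319 × 0.003441 = 1.10 V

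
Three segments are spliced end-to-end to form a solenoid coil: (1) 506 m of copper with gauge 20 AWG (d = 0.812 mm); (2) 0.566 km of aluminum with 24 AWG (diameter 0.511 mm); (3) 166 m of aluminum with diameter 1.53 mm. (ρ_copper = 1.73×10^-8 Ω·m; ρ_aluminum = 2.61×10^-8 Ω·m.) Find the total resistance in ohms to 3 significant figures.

91.3 Ω

Seg 1: A = π(0.812/2 mm)² = π(4.0600e-04 m)² = 5.178e-07 m²
R_1 = (1.73×10^-8)(506)/(5.178e-07) = 16.9 Ω
Seg 2: A = π(0.511/2 mm)² = π(2.5550e-04 m)² = 2.051e-07 m²
R_2 = (2.61×10^-8)(566)/(2.051e-07) = 72.03 Ω
Seg 3: A = π(d/2)² = π(7.6500e-04 m)² = 1.839e-06 m²
R_3 = (2.61×10^-8)(166)/(1.839e-06) = 2.357 Ω
R_total = R_1 + R_2 + R_3 = 91.3 Ω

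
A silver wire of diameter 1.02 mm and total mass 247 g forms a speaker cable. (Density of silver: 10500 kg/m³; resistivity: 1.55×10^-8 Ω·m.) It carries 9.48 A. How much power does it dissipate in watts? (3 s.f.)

49.1 W

A = π(d/2)² = π(5.1000e-04 m)² = 8.1713e-07 m²
L = m/(density·A) = 0.247/(10500×8.1713e-07) = 28.79 m
R = ρL/A = (1.55×10^-8)(28.79)/(8.1713e-07) = 0.5461 Ω
P = I²R = (9.48)² × 0.5461 = 49.1 W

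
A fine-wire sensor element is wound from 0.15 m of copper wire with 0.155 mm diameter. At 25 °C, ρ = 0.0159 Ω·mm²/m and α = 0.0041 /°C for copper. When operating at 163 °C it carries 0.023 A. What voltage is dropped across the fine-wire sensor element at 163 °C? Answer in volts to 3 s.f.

0.00455 V

ρ = 0.0159 Ω·mm²/m = 1.59×10^-8 Ω·m
A = π(d/2)² = π(7.7500e-05 m)² = 1.887e-08 m²
R₍25₎ = ρL/A = (1.59×10^-8)(0.15)/(1.887e-08) = 0.1264 Ω
R₍163₎ = R₍25₎(1 + αΔT) = 0.1264 × (1 + 0.0041×138) = 0.1979 Ω
V = IR = 0.023 × 0.1979 = 0.00455 V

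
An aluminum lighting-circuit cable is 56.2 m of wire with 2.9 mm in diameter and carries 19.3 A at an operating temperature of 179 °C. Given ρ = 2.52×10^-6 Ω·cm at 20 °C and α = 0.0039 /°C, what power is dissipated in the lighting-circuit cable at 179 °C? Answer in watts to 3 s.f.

ρ = 2.52×10^-6 Ω·cm = 2.52×10^-8 Ω·m
A = π(d/2)² = π(1.4500e-03 m)² = 6.605e-06 m²
R₍20₎ = ρL/A = (2.52×10^-8)(56.2)/(6.605e-06) = 0.2144 Ω
R₍179₎ = R₍20₎(1 + αΔT) = 0.2144 × (1 + 0.0039×159) = 0.3474 Ω
P = I²R = (19.3)² × 0.3474 = 129 W

129 W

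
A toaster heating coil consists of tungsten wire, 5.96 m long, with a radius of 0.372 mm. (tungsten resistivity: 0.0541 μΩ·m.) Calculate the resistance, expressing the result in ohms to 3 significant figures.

ρ = 0.0541 μΩ·m = 5.41×10^-8 Ω·m
A = πr² = π(3.7200e-04 m)² = 4.347e-07 m²
R = ρL/A = (5.41×10^-8)(5.96 m)/(4.347e-07 m²) = 0.742 Ω

0.742 Ω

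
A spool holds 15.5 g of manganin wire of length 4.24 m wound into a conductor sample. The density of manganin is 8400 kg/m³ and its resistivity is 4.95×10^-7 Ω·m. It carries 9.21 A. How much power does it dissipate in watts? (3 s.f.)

409 W

A = m/(density·L) = 0.0155/(8400×4.24) = 4.3520e-07 m²
R = ρL/A = (4.95×10^-7)(4.24)/(4.3520e-07) = 4.823 Ω
P = I²R = (9.21)² × 4.823 = 409 W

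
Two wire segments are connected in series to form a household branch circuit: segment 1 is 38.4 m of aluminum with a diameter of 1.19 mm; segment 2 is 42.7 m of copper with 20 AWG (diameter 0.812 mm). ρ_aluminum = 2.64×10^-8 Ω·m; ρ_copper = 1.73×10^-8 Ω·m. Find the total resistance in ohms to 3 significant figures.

Segment 1: A = π(d/2)² = π(5.9500e-04 m)² = 1.112e-06 m²
R₁ = ρL/A = (2.64×10^-8)(38.4)/(1.112e-06) = 0.9115 Ω
Segment 2: A = π(0.812/2 mm)² = π(4.0600e-04 m)² = 5.178e-07 m²
R₂ = (1.73×10^-8)(42.7)/(5.178e-07) = 1.427 Ω
R = R₁ + R₂ = 2.34 Ω

2.34 Ω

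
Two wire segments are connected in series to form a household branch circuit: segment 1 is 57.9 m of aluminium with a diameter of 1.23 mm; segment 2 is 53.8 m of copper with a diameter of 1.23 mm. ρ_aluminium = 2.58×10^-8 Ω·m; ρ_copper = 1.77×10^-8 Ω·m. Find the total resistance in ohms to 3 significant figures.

2.06 Ω

Segment 1: A = π(d/2)² = π(6.1500e-04 m)² = 1.188e-06 m²
R₁ = ρL/A = (2.58×10^-8)(57.9)/(1.188e-06) = 1.257 Ω
R₂ = (1.77×10^-8)(53.8)/(1.188e-06) = 0.8014 Ω
R = R₁ + R₂ = 2.06 Ω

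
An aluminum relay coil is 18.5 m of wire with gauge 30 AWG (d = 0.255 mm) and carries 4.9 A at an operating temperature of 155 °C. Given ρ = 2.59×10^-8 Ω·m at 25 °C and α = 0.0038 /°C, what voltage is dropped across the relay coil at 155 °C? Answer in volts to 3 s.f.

68.7 V

A = π(0.255/2 mm)² = π(1.2750e-04 m)² = 5.107e-08 m²
R₍25₎ = ρL/A = (2.59×10^-8)(18.5)/(5.107e-08) = 9.382 Ω
R₍155₎ = R₍25₎(1 + αΔT) = 9.382 × (1 + 0.0038×130) = 14.02 Ω
V = IR = 4.9 × 14.02 = 68.7 V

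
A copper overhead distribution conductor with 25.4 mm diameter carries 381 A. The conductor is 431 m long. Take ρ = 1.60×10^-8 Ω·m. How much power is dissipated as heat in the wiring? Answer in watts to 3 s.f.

1980 W

A = π(d/2)² = π(1.2700e-02 m)² = 5.067e-04 m²
R = ρL/A = (1.60×10^-8)(431)/(5.067e-04) = 0.01361 Ω
P = I²R = (381)² × 0.01361 = 1980 W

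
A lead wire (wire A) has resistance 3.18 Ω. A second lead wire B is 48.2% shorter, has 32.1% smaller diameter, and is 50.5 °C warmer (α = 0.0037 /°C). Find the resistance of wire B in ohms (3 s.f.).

R ∝ ρL/d² with ρ ∝ (1+αΔT), so R_B/R_A = (1 − 48.2/100) × (1 − 32.1/100)⁻² × (1 + 0.0037×50.5)
= 0.518 × 2.169 × 1.187 = 1.333
R_B = 1.333 × 3.18 = 4.24 Ω

4.24 Ω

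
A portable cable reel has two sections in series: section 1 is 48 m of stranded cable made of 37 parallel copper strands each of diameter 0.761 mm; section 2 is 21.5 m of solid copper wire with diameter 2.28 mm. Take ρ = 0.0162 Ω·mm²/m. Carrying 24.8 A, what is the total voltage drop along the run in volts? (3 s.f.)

ρ = 0.0162 Ω·mm²/m = 1.62×10^-8 Ω·m
Section 1: A_strand = π(3.8050e-04)² = 4.548e-07 m²; R₁ = ρL/(N·A_s) = (1.62×10^-8)(48)/(37×4.548e-07) = 0.04621 Ω
Section 2: A = π(d/2)² = π(1.1400e-03 m)² = 4.083e-06 m²
R₂ = (1.62×10^-8)(21.5)/(4.083e-06) = 0.08531 Ω
R = R₁ + R₂ = 0.1315 Ω
V = IR = 24.8 × 0.1315 = 3.26 V

3.26 V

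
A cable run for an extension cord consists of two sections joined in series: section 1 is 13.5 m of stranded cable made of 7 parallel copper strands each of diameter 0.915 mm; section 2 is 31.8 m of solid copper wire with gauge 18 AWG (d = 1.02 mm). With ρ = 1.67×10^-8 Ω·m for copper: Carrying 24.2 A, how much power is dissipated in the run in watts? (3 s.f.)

409 W

Section 1: A_strand = π(4.5750e-04)² = 6.576e-07 m²; R₁ = ρL/(N·A_s) = (1.67×10^-8)(13.5)/(7×6.576e-07) = 0.04898 Ω
Section 2: A = π(1.02/2 mm)² = π(5.1000e-04 m)² = 8.171e-07 m²
R₂ = (1.67×10^-8)(31.8)/(8.171e-07) = 0.6499 Ω
R = R₁ + R₂ = 0.6989 Ω
P = I²R = (24.2)² × 0.6989 = 409 W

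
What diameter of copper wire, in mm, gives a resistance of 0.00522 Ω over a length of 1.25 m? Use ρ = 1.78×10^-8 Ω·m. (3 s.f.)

A = ρL/R = (1.78×10^-8)(1.25)/(0.00522) = 4.262e-06 m²
d = 2√(A/π) = 2.330e-03 m = 2.33 mm

2.33 mm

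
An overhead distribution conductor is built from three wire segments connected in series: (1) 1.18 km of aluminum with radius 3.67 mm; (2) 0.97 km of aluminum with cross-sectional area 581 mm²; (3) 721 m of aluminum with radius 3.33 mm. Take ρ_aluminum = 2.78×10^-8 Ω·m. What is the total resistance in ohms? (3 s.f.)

Seg 1: A = πr² = π(3.6700e-03 m)² = 4.231e-05 m²
R_1 = (2.78×10^-8)(1180)/(4.231e-05) = 0.7753 Ω
Seg 2: A = 581 mm² = 5.810e-04 m²
R_2 = (2.78×10^-8)(970)/(5.810e-04) = 0.04641 Ω
Seg 3: A = πr² = π(3.3300e-03 m)² = 3.484e-05 m²
R_3 = (2.78×10^-8)(721)/(3.484e-05) = 0.5754 Ω
R_total = R_1 + R_2 + R_3 = 1.40 Ω

1.40 Ω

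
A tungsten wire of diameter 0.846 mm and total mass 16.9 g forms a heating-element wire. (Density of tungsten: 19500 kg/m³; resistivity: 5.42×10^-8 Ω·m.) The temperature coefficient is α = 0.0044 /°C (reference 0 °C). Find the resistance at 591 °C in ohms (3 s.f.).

0.535 Ω

A = π(d/2)² = π(4.2300e-04 m)² = 5.6212e-07 m²
L = m/(density·A) = 0.0169/(19500×5.6212e-07) = 1.542 m
R = ρL/A = (5.42×10^-8)(1.542)/(5.6212e-07) = 0.1487 Ω
R(591 °C) = 0.1487 × (1 + 0.0044×591) = 0.535 Ω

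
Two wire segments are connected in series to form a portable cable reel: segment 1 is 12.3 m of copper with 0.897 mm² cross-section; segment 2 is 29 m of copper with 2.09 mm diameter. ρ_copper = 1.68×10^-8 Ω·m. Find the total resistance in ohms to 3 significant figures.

0.372 Ω

Segment 1: A = 0.897 mm² = 8.970e-07 m²
R₁ = ρL/A = (1.68×10^-8)(12.3)/(8.970e-07) = 0.2304 Ω
Segment 2: A = π(d/2)² = π(1.0450e-03 m)² = 3.431e-06 m²
R₂ = (1.68×10^-8)(29)/(3.431e-06) = 0.142 Ω
R = R₁ + R₂ = 0.372 Ω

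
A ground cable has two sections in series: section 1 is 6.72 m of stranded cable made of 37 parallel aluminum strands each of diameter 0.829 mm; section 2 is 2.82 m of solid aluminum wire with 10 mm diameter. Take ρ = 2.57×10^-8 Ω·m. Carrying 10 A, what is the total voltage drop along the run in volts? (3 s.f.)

0.0957 V

Section 1: A_strand = π(4.1450e-04)² = 5.398e-07 m²; R₁ = ρL/(N·A_s) = (2.57×10^-8)(6.72)/(37×5.398e-07) = 0.008648 Ω
Section 2: A = π(d/2)² = π(5.0000e-03 m)² = 7.854e-05 m²
R₂ = (2.57×10^-8)(2.82)/(7.854e-05) = 9.228×10^-4 Ω
R = R₁ + R₂ = 0.00957 Ω
V = IR = 10 × 0.00957 = 0.0957 V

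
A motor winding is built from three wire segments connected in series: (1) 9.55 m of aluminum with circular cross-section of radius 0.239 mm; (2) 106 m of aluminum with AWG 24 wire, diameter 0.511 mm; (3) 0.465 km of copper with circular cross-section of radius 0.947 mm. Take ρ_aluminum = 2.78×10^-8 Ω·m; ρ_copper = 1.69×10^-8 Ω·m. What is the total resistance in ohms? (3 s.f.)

18.6 Ω

Seg 1: A = πr² = π(2.3900e-04 m)² = 1.795e-07 m²
R_1 = (2.78×10^-8)(9.55)/(1.795e-07) = 1.479 Ω
Seg 2: A = π(0.511/2 mm)² = π(2.5550e-04 m)² = 2.051e-07 m²
R_2 = (2.78×10^-8)(106)/(2.051e-07) = 14.37 Ω
Seg 3: A = πr² = π(9.4700e-04 m)² = 2.817e-06 m²
R_3 = (1.69×10^-8)(465)/(2.817e-06) = 2.789 Ω
R_total = R_1 + R_2 + R_3 = 18.6 Ω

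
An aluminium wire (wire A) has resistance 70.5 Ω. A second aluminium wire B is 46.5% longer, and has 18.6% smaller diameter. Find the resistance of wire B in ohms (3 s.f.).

R ∝ L/d², so R_B/R_A = (1 + 46.5/100) × (1 − 18.6/100)⁻²
= 1.465 × 1.509 = 2.211
R_B = 2.211 × 70.5 = 156 Ω

156 Ω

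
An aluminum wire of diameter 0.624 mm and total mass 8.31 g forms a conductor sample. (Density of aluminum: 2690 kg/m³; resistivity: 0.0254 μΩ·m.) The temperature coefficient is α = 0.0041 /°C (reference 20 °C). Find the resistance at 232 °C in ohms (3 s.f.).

1.57 Ω

ρ = 0.0254 μΩ·m = 2.54×10^-8 Ω·m
A = π(d/2)² = π(3.1200e-04 m)² = 3.0582e-07 m²
L = m/(density·A) = 0.00831/(2690×3.0582e-07) = 10.1 m
R = ρL/A = (2.54×10^-8)(10.1)/(3.0582e-07) = 0.839 Ω
R(232 °C) = 0.839 × (1 + 0.0041×212) = 1.57 Ω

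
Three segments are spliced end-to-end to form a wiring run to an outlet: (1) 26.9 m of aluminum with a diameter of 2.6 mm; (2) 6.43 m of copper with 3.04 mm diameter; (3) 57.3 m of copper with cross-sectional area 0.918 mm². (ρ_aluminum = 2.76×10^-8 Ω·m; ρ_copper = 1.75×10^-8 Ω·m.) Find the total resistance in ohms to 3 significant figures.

Seg 1: A = π(d/2)² = π(1.3000e-03 m)² = 5.309e-06 m²
R_1 = (2.76×10^-8)(26.9)/(5.309e-06) = 0.1398 Ω
Seg 2: A = π(d/2)² = π(1.5200e-03 m)² = 7.258e-06 m²
R_2 = (1.75×10^-8)(6.43)/(7.258e-06) = 0.0155 Ω
Seg 3: A = 0.918 mm² = 9.180e-07 m²
R_3 = (1.75×10^-8)(57.3)/(9.180e-07) = 1.092 Ω
R_total = R_1 + R_2 + R_3 = 1.25 Ω

1.25 Ω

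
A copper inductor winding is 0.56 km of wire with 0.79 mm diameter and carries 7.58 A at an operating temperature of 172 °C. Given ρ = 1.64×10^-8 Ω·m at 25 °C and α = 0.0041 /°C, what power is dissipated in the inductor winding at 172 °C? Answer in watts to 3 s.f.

A = π(d/2)² = π(3.9500e-04 m)² = 4.902e-07 m²
R₍25₎ = ρL/A = (1.64×10^-8)(560)/(4.902e-07) = 18.74 Ω
R₍172₎ = R₍25₎(1 + αΔT) = 18.74 × (1 + 0.0041×147) = 30.03 Ω
P = I²R = (7.58)² × 30.03 = 1730 W

1730 W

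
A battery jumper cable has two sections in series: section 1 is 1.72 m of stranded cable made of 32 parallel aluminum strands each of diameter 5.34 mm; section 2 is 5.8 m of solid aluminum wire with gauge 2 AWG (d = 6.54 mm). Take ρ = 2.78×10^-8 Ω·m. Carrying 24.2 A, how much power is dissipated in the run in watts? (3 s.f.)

Section 1: A_strand = π(2.6700e-03)² = 2.240e-05 m²; R₁ = ρL/(N·A_s) = (2.78×10^-8)(1.72)/(32×2.240e-05) = 6.672×10^-5 Ω
Section 2: A = π(6.54/2 mm)² = π(3.2700e-03 m)² = 3.359e-05 m²
R₂ = (2.78×10^-8)(5.8)/(3.359e-05) = 0.0048 Ω
R = R₁ + R₂ = 0.004867 Ω
P = I²R = (24.2)² × 0.004867 = 2.85 W

2.85 W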